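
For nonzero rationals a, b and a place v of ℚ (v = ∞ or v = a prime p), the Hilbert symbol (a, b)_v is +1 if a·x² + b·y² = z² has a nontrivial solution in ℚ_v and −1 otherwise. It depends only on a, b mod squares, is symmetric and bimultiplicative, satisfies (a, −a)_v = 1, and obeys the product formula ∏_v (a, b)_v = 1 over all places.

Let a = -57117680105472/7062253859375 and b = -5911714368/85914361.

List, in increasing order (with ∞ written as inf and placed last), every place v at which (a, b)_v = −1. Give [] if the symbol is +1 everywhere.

[2, inf]

Mod squares: a ≡ -5474, b ≡ -17. Check v ∈ {∞, 2, 3, 5, 7, 11, 13, 17, 23, 31, 37}.
v=31: a=31^-2·(≡12), b=31^-2·(≡5) mod 31; (12|31)=-1, (5|31)=+1; (−1)^{-2·-2·15}·(-1)^-2·(+1)^-2 = +1.
v=17: a=17^1·(≡4), b=17^1·(≡1) mod 17; (4|17)=+1, (1|17)=+1; (−1)^{1·1·8}·(+1)^1·(+1)^1 = +1.
v=11: a=11^-2·(≡1), b=11^0·(≡9) mod 11; (1|11)=+1, (9|11)=+1; (−1)^{-2·0·5}·(+1)^0·(+1)^-2 = +1.
v=13: a=13^-2·(≡1), b=13^-2·(≡3) mod 13; (1|13)=+1, (3|13)=+1; (−1)^{-2·-2·6}·(+1)^-2·(+1)^-2 = +1.
v=37: a=37^0·(≡6), b=37^2·(≡29) mod 37; (6|37)=-1, (29|37)=-1; (−1)^{0·2·18}·(-1)^2·(-1)^0 = +1.
v=7: a=7^3·(≡4), b=7^2·(≡1) mod 7; (4|7)=+1, (1|7)=+1; (−1)^{3·2·3}·(+1)^2·(+1)^3 = +1.
v=2: v_2(a)=11, v_2(b)=6; units ≡ 7, 7 (mod 8); ε·ε+αω+βω = 1·1+11·0+6·0 ≡ 1  ⇒  (a,b)_2 = -1.
v=3: a=3^14·(≡1), b=3^4·(≡1) mod 3; (1|3)=+1, (1|3)=+1; (−1)^{14·4·1}·(+1)^4·(+1)^14 = +1.
v=∞: -5474 < 0 and -17 < 0  ⇒  (a,b)_∞ = -1.
v=5: a=5^-6·(≡4), b=5^0·(≡2) mod 5; (4|5)=+1, (2|5)=-1; (−1)^{-6·0·2}·(+1)^0·(-1)^-6 = +1.
v=23: a=23^-1·(≡19), b=23^-2·(≡2) mod 23; (19|23)=-1, (2|23)=+1; (−1)^{-1·-2·11}·(-1)^-2·(+1)^-1 = +1.
Ram(-5474, -17) = {2, ∞}; no ℚ_2-point on the conic.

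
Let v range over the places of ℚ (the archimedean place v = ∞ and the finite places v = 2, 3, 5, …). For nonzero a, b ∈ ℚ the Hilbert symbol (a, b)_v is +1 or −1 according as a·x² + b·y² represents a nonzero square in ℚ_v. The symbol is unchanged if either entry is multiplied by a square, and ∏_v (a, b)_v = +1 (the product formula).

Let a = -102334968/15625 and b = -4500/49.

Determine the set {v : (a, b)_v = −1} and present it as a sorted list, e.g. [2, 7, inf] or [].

[2, 5, 17, inf]

Mod squares: a ≡ -2958, b ≡ -5. Check v ∈ {∞, 2, 3, 5, 7, 17, 29, 31}.
v=29: a=29^1·(≡12), b=29^0·(≡7) mod 29; (12|29)=-1, (7|29)=+1; (−1)^{1·0·14}·(-1)^0·(+1)^1 = +1.
v=31: a=31^2·(≡28), b=31^0·(≡29) mod 31; (28|31)=+1, (29|31)=-1; (−1)^{2·0·15}·(+1)^0·(-1)^2 = +1.
v=17: a=17^1·(≡15), b=17^0·(≡6) mod 17; (15|17)=+1, (6|17)=-1; (−1)^{1·0·8}·(+1)^0·(-1)^1 = -1.
v=7: a=7^0·(≡6), b=7^-2·(≡1) mod 7; (6|7)=-1, (1|7)=+1; (−1)^{0·-2·3}·(-1)^-2·(+1)^0 = +1.
v=2: v_2(a)=3, v_2(b)=2; units ≡ 1, 3 (mod 8); ε·ε+αω+βω = 0·1+3·1+2·0 ≡ 1  ⇒  (a,b)_2 = -1.
v=∞: -2958 < 0 and -5 < 0  ⇒  (a,b)_∞ = -1.
v=5: a=5^-6·(≡2), b=5^3·(≡1) mod 5; (2|5)=-1, (1|5)=+1; (−1)^{-6·3·2}·(-1)^3·(+1)^-6 = -1.
v=3: a=3^3·(≡1), b=3^2·(≡1) mod 3; (1|3)=+1, (1|3)=+1; (−1)^{3·2·1}·(+1)^2·(+1)^3 = +1.
Ram(-2958, -5) = {2, 5, 17, ∞}; no ℚ_2-point on the conic.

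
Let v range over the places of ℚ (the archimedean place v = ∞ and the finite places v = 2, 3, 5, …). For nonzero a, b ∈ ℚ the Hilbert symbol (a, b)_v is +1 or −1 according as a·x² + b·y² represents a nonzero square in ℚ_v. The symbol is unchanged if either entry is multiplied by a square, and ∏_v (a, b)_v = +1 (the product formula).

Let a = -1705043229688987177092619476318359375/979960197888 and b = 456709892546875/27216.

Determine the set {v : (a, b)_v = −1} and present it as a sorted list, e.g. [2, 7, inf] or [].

[2, 3, 7, 29, 37, 41]

(a, b) ≡ (-39237, 17553207) mod (ℚ^×)²; places V = {2, 3, 5, 7, 11, 17, 19, 29, 37, 41, ∞}.
(a,b)_5: α=16, u≡3; β=6, v≡3 (mod 5); (3|5)=-1, (3|5)=-1; sign (−1)^0·-1^6·-1^16 = +1.
(a,b)_19: α=2, u≡4; β=1, v≡6 (mod 19); (4|19)=+1, (6|19)=+1; sign (−1)^0·+1^1·+1^2 = +1.
(a,b)_3: α=-13, u≡1; β=-5, v≡1 (mod 3); (1|3)=+1, (1|3)=+1; sign (−1)^1·+1^-5·+1^-13 = -1.
(a,b)_11: α=5, u≡10; β=2, v≡9 (mod 11); (10|11)=-1, (9|11)=+1; sign (−1)^0·-1^2·+1^5 = +1.
(a,b)_7: α=-4, u≡5; β=-1, v≡3 (mod 7); (5|7)=-1, (3|7)=-1; sign (−1)^0·-1^-1·-1^-4 = -1.
(a,b)_∞: sgn(-39237)=−, sgn(17553207)=+, so +1.
(a,b)_41: α=3, u≡30; β=1, v≡20 (mod 41); (30|41)=-1, (20|41)=+1; sign (−1)^0·-1^1·+1^3 = -1.
(a,b)_29: α=3, u≡10; β=1, v≡6 (mod 29); (10|29)=-1, (6|29)=+1; sign (−1)^0·-1^1·+1^3 = -1.
(a,b)_2: α=-8, β=-4; u≡3, v≡7 (mod 8); ε(u)ε(v)=1·1, αω(v)=-8·0, βω(u)=-4·1; sum ≡ 1  ⇒  -1.
(a,b)_17: α=4, u≡16; β=2, v≡7 (mod 17); (16|17)=+1, (7|17)=-1; sign (−1)^0·+1^2·-1^4 = +1.
(a,b)_37: α=2, u≡15; β=1, v≡7 (mod 37); (15|37)=-1, (7|37)=+1; sign (−1)^0·-1^1·+1^2 = -1.
|Ram(-39237, 17553207)| = 6, even; anisotropic at {2, 3, 7, 29, 37, 41}.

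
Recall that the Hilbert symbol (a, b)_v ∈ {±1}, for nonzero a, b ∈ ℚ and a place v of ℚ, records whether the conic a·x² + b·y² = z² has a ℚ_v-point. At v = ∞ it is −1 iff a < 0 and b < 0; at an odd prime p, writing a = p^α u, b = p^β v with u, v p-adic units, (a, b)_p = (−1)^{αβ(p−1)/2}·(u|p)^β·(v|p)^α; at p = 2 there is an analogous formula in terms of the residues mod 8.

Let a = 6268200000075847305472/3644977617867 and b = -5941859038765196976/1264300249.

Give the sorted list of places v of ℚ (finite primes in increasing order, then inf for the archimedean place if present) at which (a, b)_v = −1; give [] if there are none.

(a, b) ≡ (10659, -51) mod (ℚ^×)²; places V = {2, 3, 7, 11, 13, 17, 19, 29, 31, 37, ∞}.
(a,b)_∞: sgn(10659)=+, sgn(-51)=−, so +1.
(a,b)_11: α=1, u≡9; β=2, v≡3 (mod 11); (9|11)=+1, (3|11)=+1; sign (−1)^0·+1^2·+1^1 = +1.
(a,b)_2: α=8, β=4; u≡3, v≡5 (mod 8); ε(u)ε(v)=1·0, αω(v)=8·1, βω(u)=4·1; sum ≡ 0  ⇒  +1.
(a,b)_19: α=9, u≡12; β=6, v≡5 (mod 19); (12|19)=-1, (5|19)=+1; sign (−1)^0·-1^6·+1^9 = +1.
(a,b)_31: α=-6, u≡13; β=-4, v≡3 (mod 31); (13|31)=-1, (3|31)=-1; sign (−1)^0·-1^-4·-1^-6 = +1.
(a,b)_17: α=1, u≡1; β=1, v≡3 (mod 17); (1|17)=+1, (3|17)=-1; sign (−1)^0·+1^1·-1^1 = -1.
(a,b)_37: α=-2, u≡28; β=-2, v≡31 (mod 37); (28|37)=+1, (31|37)=-1; sign (−1)^0·+1^-2·-1^-2 = +1.
(a,b)_3: α=-1, u≡1; β=3, v≡1 (mod 3); (1|3)=+1, (1|3)=+1; sign (−1)^1·+1^3·+1^-1 = -1.
(a,b)_7: α=4, u≡3; β=0, v≡6 (mod 7); (3|7)=-1, (6|7)=-1; sign (−1)^0·-1^0·-1^4 = +1.
(a,b)_13: α=2, u≡10; β=2, v≡4 (mod 13); (10|13)=+1, (4|13)=+1; sign (−1)^0·+1^2·+1^2 = +1.
(a,b)_29: α=0, u≡6; β=2, v≡25 (mod 29); (6|29)=+1, (25|29)=+1; sign (−1)^0·+1^2·+1^0 = +1.
(10659, -51 / ℚ) ramifies at {3, 17}: a division algebra.

[3, 17]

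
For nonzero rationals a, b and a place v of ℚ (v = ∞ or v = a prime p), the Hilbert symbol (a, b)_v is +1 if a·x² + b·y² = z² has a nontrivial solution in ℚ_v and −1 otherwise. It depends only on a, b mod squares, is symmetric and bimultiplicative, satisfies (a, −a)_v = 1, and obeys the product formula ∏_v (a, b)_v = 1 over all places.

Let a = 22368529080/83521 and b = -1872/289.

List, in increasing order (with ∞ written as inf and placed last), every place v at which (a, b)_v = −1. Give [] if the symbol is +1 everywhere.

[3, 5]

(a, b) ≡ (30, -13) mod (ℚ^×)²; places V = {2, 3, 5, 13, 17, 37, 41, ∞}.
(a,b)_17: α=-4, u≡4; β=-2, v≡15 (mod 17); (4|17)=+1, (15|17)=+1; sign (−1)^0·+1^-2·+1^-4 = +1.
(a,b)_41: α=2, u≡12; β=0, v≡7 (mod 41); (12|41)=-1, (7|41)=-1; sign (−1)^0·-1^0·-1^2 = +1.
(a,b)_37: α=2, u≡10; β=0, v≡19 (mod 37); (10|37)=+1, (19|37)=-1; sign (−1)^0·+1^0·-1^2 = +1.
(a,b)_2: α=3, β=4; u≡7, v≡3 (mod 8); ε(u)ε(v)=1·1, αω(v)=3·1, βω(u)=4·0; sum ≡ 0  ⇒  +1.
(a,b)_3: α=5, u≡1; β=2, v≡2 (mod 3); (1|3)=+1, (2|3)=-1; sign (−1)^0·+1^2·-1^5 = -1.
(a,b)_13: α=0, u≡3; β=1, v≡4 (mod 13); (3|13)=+1, (4|13)=+1; sign (−1)^0·+1^1·+1^0 = +1.
(a,b)_5: α=1, u≡1; β=0, v≡2 (mod 5); (1|5)=+1, (2|5)=-1; sign (−1)^0·+1^0·-1^1 = -1.
(a,b)_∞: sgn(30)=+, sgn(-13)=−, so +1.
(30, -13 / ℚ) ramifies at {3, 5}: a division algebra.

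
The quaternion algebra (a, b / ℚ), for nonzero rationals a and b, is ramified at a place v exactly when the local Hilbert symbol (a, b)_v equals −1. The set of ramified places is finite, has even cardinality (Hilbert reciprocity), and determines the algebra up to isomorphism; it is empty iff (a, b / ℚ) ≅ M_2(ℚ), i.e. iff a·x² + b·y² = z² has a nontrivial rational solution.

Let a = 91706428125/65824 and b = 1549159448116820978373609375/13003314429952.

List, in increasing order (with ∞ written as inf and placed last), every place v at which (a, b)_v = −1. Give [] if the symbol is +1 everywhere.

(a, b) ≡ (64090, 10353) mod (ℚ^×)²; places V = {2, 3, 5, 7, 11, 13, 17, 29, 31, ∞}.
(a,b)_29: α=1, u≡13; β=3, v≡5 (mod 29); (13|29)=+1, (5|29)=+1; sign (−1)^0·+1^3·+1^1 = +1.
(a,b)_7: α=0, u≡6; β=-1, v≡4 (mod 7); (6|7)=-1, (4|7)=+1; sign (−1)^0·-1^-1·+1^0 = -1.
(a,b)_2: α=-5, β=-20; u≡5, v≡1 (mod 8); ε(u)ε(v)=0·0, αω(v)=-5·0, βω(u)=-20·1; sum ≡ 0  ⇒  +1.
(a,b)_17: α=-1, u≡4; β=1, v≡10 (mod 17); (4|17)=+1, (10|17)=-1; sign (−1)^0·+1^1·-1^-1 = -1.
(a,b)_13: α=1, u≡4; β=2, v≡6 (mod 13); (4|13)=+1, (6|13)=-1; sign (−1)^0·+1^2·-1^1 = -1.
(a,b)_∞: sgn(64090)=+, sgn(10353)=+, so +1.
(a,b)_11: α=-2, u≡3; β=-6, v≡6 (mod 11); (3|11)=+1, (6|11)=-1; sign (−1)^0·+1^-6·-1^-2 = +1.
(a,b)_5: α=5, u≡3; β=6, v≡3 (mod 5); (3|5)=-1, (3|5)=-1; sign (−1)^0·-1^6·-1^5 = -1.
(a,b)_31: α=2, u≡13; β=6, v≡11 (mod 31); (13|31)=-1, (11|31)=-1; sign (−1)^0·-1^6·-1^2 = +1.
(a,b)_3: α=4, u≡1; β=13, v≡1 (mod 3); (1|3)=+1, (1|3)=+1; sign (−1)^0·+1^13·+1^4 = +1.
Ram(64090, 10353) = {5, 7, 13, 17}; no ℚ_5-point on the conic.

[5, 7, 13, 17]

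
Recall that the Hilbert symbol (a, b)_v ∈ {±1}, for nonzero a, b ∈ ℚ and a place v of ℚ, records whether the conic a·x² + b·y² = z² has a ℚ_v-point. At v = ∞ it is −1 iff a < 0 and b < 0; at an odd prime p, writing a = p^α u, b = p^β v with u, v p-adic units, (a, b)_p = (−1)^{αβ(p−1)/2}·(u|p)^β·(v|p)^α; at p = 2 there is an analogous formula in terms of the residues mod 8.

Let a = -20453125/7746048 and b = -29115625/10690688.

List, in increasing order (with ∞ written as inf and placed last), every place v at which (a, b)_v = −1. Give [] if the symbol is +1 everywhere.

Mod squares: a ≡ -2618, b ≡ -770. Check v ∈ {∞, 2, 3, 5, 7, 11, 17, 41}.
v=7: a=7^1·(≡1), b=7^1·(≡4) mod 7; (1|7)=+1, (4|7)=+1; (−1)^{1·1·3}·(+1)^1·(+1)^1 = -1.
v=41: a=41^-2·(≡11), b=41^0·(≡16) mod 41; (11|41)=-1, (16|41)=+1; (−1)^{-2·0·20}·(-1)^0·(+1)^-2 = +1.
v=5: a=5^6·(≡2), b=5^5·(≡1) mod 5; (2|5)=-1, (1|5)=+1; (−1)^{6·5·2}·(-1)^5·(+1)^6 = -1.
v=∞: -2618 < 0 and -770 < 0  ⇒  (a,b)_∞ = -1.
v=2: v_2(a)=-9, v_2(b)=-7; units ≡ 3, 7 (mod 8); ε·ε+αω+βω = 1·1+-9·0+-7·1 ≡ 0  ⇒  (a,b)_2 = +1.
v=17: a=17^1·(≡9), b=17^-4·(≡6) mod 17; (9|17)=+1, (6|17)=-1; (−1)^{1·-4·8}·(+1)^-4·(-1)^1 = -1.
v=11: a=11^1·(≡5), b=11^3·(≡6) mod 11; (5|11)=+1, (6|11)=-1; (−1)^{1·3·5}·(+1)^3·(-1)^1 = +1.
v=3: a=3^-2·(≡1), b=3^0·(≡1) mod 3; (1|3)=+1, (1|3)=+1; (−1)^{-2·0·1}·(+1)^0·(+1)^-2 = +1.
Ram(-2618, -770) = {5, 7, 17, ∞}; no ℚ_5-point on the conic.

[5, 7, 17, inf]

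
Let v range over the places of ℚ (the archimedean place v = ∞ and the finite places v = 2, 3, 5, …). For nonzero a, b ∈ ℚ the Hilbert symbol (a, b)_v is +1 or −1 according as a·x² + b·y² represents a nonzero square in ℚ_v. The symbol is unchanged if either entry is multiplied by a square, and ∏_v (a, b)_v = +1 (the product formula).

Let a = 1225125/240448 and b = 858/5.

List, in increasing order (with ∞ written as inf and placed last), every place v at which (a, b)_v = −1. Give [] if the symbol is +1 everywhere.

[3, 11]

Mod squares: a ≡ 65, b ≡ 4290. Check v ∈ {∞, 2, 3, 5, 11, 13, 17}.
v=3: a=3^4·(≡2), b=3^1·(≡2) mod 3; (2|3)=-1, (2|3)=-1; (−1)^{4·1·1}·(-1)^1·(-1)^4 = -1.
v=2: v_2(a)=-6, v_2(b)=1; units ≡ 1, 1 (mod 8); ε·ε+αω+βω = 0·0+-6·0+1·0 ≡ 0  ⇒  (a,b)_2 = +1.
v=13: a=13^-1·(≡7), b=13^1·(≡8) mod 13; (7|13)=-1, (8|13)=-1; (−1)^{-1·1·6}·(-1)^1·(-1)^-1 = +1.
v=∞: 65 > 0 and 4290 > 0  ⇒  (a,b)_∞ = +1.
v=5: a=5^3·(≡2), b=5^-1·(≡3) mod 5; (2|5)=-1, (3|5)=-1; (−1)^{3·-1·2}·(-1)^-1·(-1)^3 = +1.
v=17: a=17^-2·(≡14), b=17^0·(≡5) mod 17; (14|17)=-1, (5|17)=-1; (−1)^{-2·0·8}·(-1)^0·(-1)^-2 = +1.
v=11: a=11^2·(≡6), b=11^1·(≡9) mod 11; (6|11)=-1, (9|11)=+1; (−1)^{2·1·5}·(-1)^1·(+1)^2 = -1.
(65, 4290 / ℚ) ramifies at {3, 11}: a division algebra.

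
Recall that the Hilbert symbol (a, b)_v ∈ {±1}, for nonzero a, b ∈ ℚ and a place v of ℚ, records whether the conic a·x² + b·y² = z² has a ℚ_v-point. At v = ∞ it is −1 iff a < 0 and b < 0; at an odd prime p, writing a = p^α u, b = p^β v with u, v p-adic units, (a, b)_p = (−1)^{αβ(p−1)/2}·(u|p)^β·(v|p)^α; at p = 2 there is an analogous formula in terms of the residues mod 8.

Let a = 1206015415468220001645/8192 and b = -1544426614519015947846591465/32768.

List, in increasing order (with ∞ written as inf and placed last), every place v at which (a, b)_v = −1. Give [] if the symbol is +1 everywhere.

(a, b) ≡ (10010, -125970) mod (ℚ^×)²; places V = {2, 3, 5, 7, 11, 13, 17, 19, 29, 43, ∞}.
(a,b)_43: α=2, u≡12; β=2, v≡33 (mod 43); (12|43)=-1, (33|43)=-1; sign (−1)^0·-1^2·-1^2 = +1.
(a,b)_3: α=6, u≡2; β=7, v≡1 (mod 3); (2|3)=-1, (1|3)=+1; sign (−1)^0·-1^7·+1^6 = -1.
(a,b)_7: α=3, u≡2; β=2, v≡1 (mod 7); (2|7)=+1, (1|7)=+1; sign (−1)^0·+1^2·+1^3 = +1.
(a,b)_29: α=0, u≡25; β=2, v≡23 (mod 29); (25|29)=+1, (23|29)=+1; sign (−1)^0·+1^2·+1^0 = +1.
(a,b)_11: α=3, u≡8; β=4, v≡8 (mod 11); (8|11)=-1, (8|11)=-1; sign (−1)^0·-1^4·-1^3 = -1.
(a,b)_17: α=4, u≡6; β=5, v≡1 (mod 17); (6|17)=-1, (1|17)=+1; sign (−1)^0·-1^5·+1^4 = -1.
(a,b)_∞: sgn(10010)=+, sgn(-125970)=−, so +1.
(a,b)_19: α=2, u≡6; β=3, v≡11 (mod 19); (6|19)=+1, (11|19)=+1; sign (−1)^0·+1^3·+1^2 = +1.
(a,b)_13: α=1, u≡1; β=1, v≡11 (mod 13); (1|13)=+1, (11|13)=-1; sign (−1)^0·+1^1·-1^1 = -1.
(a,b)_5: α=1, u≡2; β=1, v≡4 (mod 5); (2|5)=-1, (4|5)=+1; sign (−1)^0·-1^1·+1^1 = -1.
(a,b)_2: α=-13, β=-15; u≡5, v≡7 (mod 8); ε(u)ε(v)=0·1, αω(v)=-13·0, βω(u)=-15·1; sum ≡ 1  ⇒  -1.
|Ram(10010, -125970)| = 6, even; anisotropic at {2, 3, 5, 11, 13, 17}.

[2, 3, 5, 11, 13, 17]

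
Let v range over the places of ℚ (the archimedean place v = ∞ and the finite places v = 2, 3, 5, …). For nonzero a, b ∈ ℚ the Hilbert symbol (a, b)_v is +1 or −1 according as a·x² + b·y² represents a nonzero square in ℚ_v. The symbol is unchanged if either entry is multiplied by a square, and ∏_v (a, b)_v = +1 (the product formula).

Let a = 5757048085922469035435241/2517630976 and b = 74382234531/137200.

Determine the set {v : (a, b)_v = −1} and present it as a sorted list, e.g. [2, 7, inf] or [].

(a, b) ≡ (61161, 22533) mod (ℚ^×)²; places V = {2, 3, 5, 7, 11, 19, 23, 29, 37, ∞}.
(a,b)_29: α=3, u≡18; β=1, v≡16 (mod 29); (18|29)=-1, (16|29)=+1; sign (−1)^0·-1^1·+1^3 = -1.
(a,b)_7: α=-4, u≡4; β=-3, v≡3 (mod 7); (4|7)=+1, (3|7)=-1; sign (−1)^0·+1^-3·-1^-4 = +1.
(a,b)_19: α=5, u≡14; β=2, v≡3 (mod 19); (14|19)=-1, (3|19)=-1; sign (−1)^0·-1^2·-1^5 = -1.
(a,b)_2: α=-20, β=-4; u≡1, v≡5 (mod 8); ε(u)ε(v)=0·0, αω(v)=-20·1, βω(u)=-4·0; sum ≡ 0  ⇒  +1.
(a,b)_3: α=5, u≡2; β=1, v≡2 (mod 3); (2|3)=-1, (2|3)=-1; sign (−1)^1·-1^1·-1^5 = -1.
(a,b)_∞: sgn(61161)=+, sgn(22533)=+, so +1.
(a,b)_37: α=3, u≡25; β=1, v≡20 (mod 37); (25|37)=+1, (20|37)=-1; sign (−1)^0·+1^1·-1^3 = -1.
(a,b)_23: α=2, u≡3; β=2, v≡13 (mod 23); (3|23)=+1, (13|23)=+1; sign (−1)^0·+1^2·+1^2 = +1.
(a,b)_11: α=4, u≡5; β=2, v≡1 (mod 11); (5|11)=+1, (1|11)=+1; sign (−1)^0·+1^2·+1^4 = +1.
(a,b)_5: α=0, u≡1; β=-2, v≡2 (mod 5); (1|5)=+1, (2|5)=-1; sign (−1)^0·+1^-2·-1^0 = +1.
(61161, 22533 / ℚ) ramifies at {3, 19, 29, 37}: a division algebra.

[3, 19, 29, 37]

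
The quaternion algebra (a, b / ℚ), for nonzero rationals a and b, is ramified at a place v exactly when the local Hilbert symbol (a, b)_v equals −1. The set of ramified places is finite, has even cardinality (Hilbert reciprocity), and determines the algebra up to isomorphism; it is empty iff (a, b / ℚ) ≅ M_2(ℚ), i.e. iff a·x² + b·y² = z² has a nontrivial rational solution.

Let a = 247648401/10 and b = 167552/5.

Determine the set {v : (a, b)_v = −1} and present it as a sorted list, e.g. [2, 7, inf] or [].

[2, 7]

(a, b) ≡ (46410, 13090) mod (ℚ^×)²; places V = {2, 3, 5, 7, 11, 13, 17, ∞}.
(a,b)_11: α=2, u≡1; β=1, v≡6 (mod 11); (1|11)=+1, (6|11)=-1; sign (−1)^0·+1^1·-1^2 = +1.
(a,b)_3: α=3, u≡2; β=0, v≡1 (mod 3); (2|3)=-1, (1|3)=+1; sign (−1)^0·-1^0·+1^3 = +1.
(a,b)_∞: sgn(46410)=+, sgn(13090)=+, so +1.
(a,b)_2: α=-1, β=7; u≡5, v≡1 (mod 8); ε(u)ε(v)=0·0, αω(v)=-1·0, βω(u)=7·1; sum ≡ 1  ⇒  -1.
(a,b)_7: α=3, u≡2; β=1, v≡2 (mod 7); (2|7)=+1, (2|7)=+1; sign (−1)^1·+1^1·+1^3 = -1.
(a,b)_5: α=-1, u≡3; β=-1, v≡2 (mod 5); (3|5)=-1, (2|5)=-1; sign (−1)^0·-1^-1·-1^-1 = +1.
(a,b)_17: α=1, u≡10; β=1, v≡6 (mod 17); (10|17)=-1, (6|17)=-1; sign (−1)^0·-1^1·-1^1 = +1.
(a,b)_13: α=1, u≡8; β=0, v≡12 (mod 13); (8|13)=-1, (12|13)=+1; sign (−1)^0·-1^0·+1^1 = +1.
Ram(46410, 13090) = {2, 7}; no ℚ_2-point on the conic.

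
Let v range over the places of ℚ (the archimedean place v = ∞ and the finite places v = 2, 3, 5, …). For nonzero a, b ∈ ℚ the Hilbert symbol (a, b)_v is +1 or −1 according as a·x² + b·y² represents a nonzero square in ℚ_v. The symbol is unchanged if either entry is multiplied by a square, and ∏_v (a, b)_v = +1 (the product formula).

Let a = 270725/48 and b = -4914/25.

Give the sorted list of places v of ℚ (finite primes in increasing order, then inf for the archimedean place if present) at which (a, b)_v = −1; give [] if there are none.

Mod squares: a ≡ 663, b ≡ -546. Check v ∈ {∞, 2, 3, 5, 7, 13, 17}.
v=13: a=13^1·(≡10), b=13^1·(≡1) mod 13; (10|13)=+1, (1|13)=+1; (−1)^{1·1·6}·(+1)^1·(+1)^1 = +1.
v=17: a=17^1·(≡7), b=17^0·(≡2) mod 17; (7|17)=-1, (2|17)=+1; (−1)^{1·0·8}·(-1)^0·(+1)^1 = +1.
v=2: v_2(a)=-4, v_2(b)=1; units ≡ 7, 7 (mod 8); ε·ε+αω+βω = 1·1+-4·0+1·0 ≡ 1  ⇒  (a,b)_2 = -1.
v=3: a=3^-1·(≡2), b=3^3·(≡1) mod 3; (2|3)=-1, (1|3)=+1; (−1)^{-1·3·1}·(-1)^3·(+1)^-1 = +1.
v=5: a=5^2·(≡3), b=5^-2·(≡1) mod 5; (3|5)=-1, (1|5)=+1; (−1)^{2·-2·2}·(-1)^-2·(+1)^2 = +1.
v=∞: 663 > 0 and -546 < 0  ⇒  (a,b)_∞ = +1.
v=7: a=7^2·(≡5), b=7^1·(≡3) mod 7; (5|7)=-1, (3|7)=-1; (−1)^{2·1·3}·(-1)^1·(-1)^2 = -1.
Ram(663, -546) = {2, 7}; no ℚ_2-point on the conic.

[2, 7]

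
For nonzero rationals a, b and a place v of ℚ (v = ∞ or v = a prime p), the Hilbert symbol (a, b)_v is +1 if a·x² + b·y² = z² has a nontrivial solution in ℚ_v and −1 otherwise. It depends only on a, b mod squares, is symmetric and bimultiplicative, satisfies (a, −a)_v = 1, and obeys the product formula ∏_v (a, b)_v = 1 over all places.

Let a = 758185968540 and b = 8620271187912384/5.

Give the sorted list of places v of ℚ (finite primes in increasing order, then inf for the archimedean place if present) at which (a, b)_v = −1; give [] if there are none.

[2, 3, 5, 7]

(a, b) ≡ (15015, 440895) mod (ℚ^×)²; places V = {2, 3, 5, 7, 11, 13, 17, 19, ∞}.
(a,b)_19: α=2, u≡9; β=3, v≡4 (mod 19); (9|19)=+1, (4|19)=+1; sign (−1)^0·+1^3·+1^2 = +1.
(a,b)_17: α=2, u≡9; β=3, v≡5 (mod 17); (9|17)=+1, (5|17)=-1; sign (−1)^0·+1^3·-1^2 = +1.
(a,b)_3: α=1, u≡1; β=1, v≡1 (mod 3); (1|3)=+1, (1|3)=+1; sign (−1)^1·+1^1·+1^1 = -1.
(a,b)_13: α=1, u≡2; β=1, v≡2 (mod 13); (2|13)=-1, (2|13)=-1; sign (−1)^0·-1^1·-1^1 = +1.
(a,b)_2: α=2, β=6; u≡7, v≡7 (mod 8); ε(u)ε(v)=1·1, αω(v)=2·0, βω(u)=6·0; sum ≡ 1  ⇒  -1.
(a,b)_5: α=1, u≡3; β=-1, v≡4 (mod 5); (3|5)=-1, (4|5)=+1; sign (−1)^0·-1^-1·+1^1 = -1.
(a,b)_11: α=3, u≡9; β=4, v≡5 (mod 11); (9|11)=+1, (5|11)=+1; sign (−1)^0·+1^4·+1^3 = +1.
(a,b)_∞: sgn(15015)=+, sgn(440895)=+, so +1.
(a,b)_7: α=1, u≡3; β=1, v≡6 (mod 7); (3|7)=-1, (6|7)=-1; sign (−1)^1·-1^1·-1^1 = -1.
(15015, 440895 / ℚ) ramifies at {2, 3, 5, 7}: a division algebra.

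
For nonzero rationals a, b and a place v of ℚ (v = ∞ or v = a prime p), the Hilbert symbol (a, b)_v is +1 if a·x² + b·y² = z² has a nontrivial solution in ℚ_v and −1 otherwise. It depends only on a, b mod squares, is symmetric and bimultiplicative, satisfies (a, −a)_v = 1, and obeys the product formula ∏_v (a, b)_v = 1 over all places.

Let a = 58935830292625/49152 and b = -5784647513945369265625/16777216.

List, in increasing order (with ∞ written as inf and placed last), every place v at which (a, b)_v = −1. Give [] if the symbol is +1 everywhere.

Mod squares: a ≡ 3315, b ≡ -3553. Check v ∈ {∞, 2, 3, 5, 11, 13, 17, 19}.
v=11: a=11^2·(≡9), b=11^3·(≡8) mod 11; (9|11)=+1, (8|11)=-1; (−1)^{2·3·5}·(+1)^3·(-1)^2 = +1.
v=∞: 3315 > 0 and -3553 < 0  ⇒  (a,b)_∞ = +1.
v=2: v_2(a)=-14, v_2(b)=-24; units ≡ 3, 7 (mod 8); ε·ε+αω+βω = 1·1+-14·0+-24·1 ≡ 1  ⇒  (a,b)_2 = -1.
v=17: a=17^3·(≡1), b=17^5·(≡5) mod 17; (1|17)=+1, (5|17)=-1; (−1)^{3·5·8}·(+1)^5·(-1)^3 = -1.
v=13: a=13^3·(≡8), b=13^4·(≡10) mod 13; (8|13)=-1, (10|13)=+1; (−1)^{3·4·6}·(-1)^4·(+1)^3 = +1.
v=3: a=3^-1·(≡1), b=3^0·(≡2) mod 3; (1|3)=+1, (2|3)=-1; (−1)^{-1·0·1}·(+1)^0·(-1)^-1 = -1.
v=19: a=19^2·(≡1), b=19^3·(≡14) mod 19; (1|19)=+1, (14|19)=-1; (−1)^{2·3·9}·(+1)^3·(-1)^2 = +1.
v=5: a=5^3·(≡3), b=5^6·(≡2) mod 5; (3|5)=-1, (2|5)=-1; (−1)^{3·6·2}·(-1)^6·(-1)^3 = -1.
(3315, -3553 / ℚ) ramifies at {2, 3, 5, 17}: a division algebra.

[2, 3, 5, 17]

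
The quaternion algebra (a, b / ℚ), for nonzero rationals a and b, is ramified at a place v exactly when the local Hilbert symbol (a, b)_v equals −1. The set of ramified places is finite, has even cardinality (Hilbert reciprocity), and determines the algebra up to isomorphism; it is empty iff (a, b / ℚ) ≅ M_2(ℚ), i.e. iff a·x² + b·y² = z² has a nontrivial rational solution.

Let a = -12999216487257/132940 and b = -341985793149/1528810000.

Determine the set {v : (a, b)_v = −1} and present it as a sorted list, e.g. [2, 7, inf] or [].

(a, b) ≡ (-3795, -741) mod (ℚ^×)²; places V = {2, 3, 5, 7, 11, 13, 17, 19, 23, 31, ∞}.
(a,b)_17: α=-2, u≡16; β=-2, v≡7 (mod 17); (16|17)=+1, (7|17)=-1; sign (−1)^0·+1^-2·-1^-2 = +1.
(a,b)_19: α=2, u≡1; β=1, v≡10 (mod 19); (1|19)=+1, (10|19)=-1; sign (−1)^0·+1^1·-1^2 = +1.
(a,b)_∞: sgn(-3795)=−, sgn(-741)=−, so -1.
(a,b)_3: α=3, u≡1; β=5, v≡2 (mod 3); (1|3)=+1, (2|3)=-1; sign (−1)^1·+1^5·-1^3 = +1.
(a,b)_7: α=2, u≡5; β=2, v≡4 (mod 7); (5|7)=-1, (4|7)=+1; sign (−1)^0·-1^2·+1^2 = +1.
(a,b)_23: α=-1, u≡20; β=-2, v≡16 (mod 23); (20|23)=-1, (16|23)=+1; sign (−1)^0·-1^-2·+1^-1 = +1.
(a,b)_11: α=5, u≡7; β=2, v≡7 (mod 11); (7|11)=-1, (7|11)=-1; sign (−1)^0·-1^2·-1^5 = -1.
(a,b)_13: α=2, u≡1; β=1, v≡5 (mod 13); (1|13)=+1, (5|13)=-1; sign (−1)^0·+1^1·-1^2 = +1.
(a,b)_5: α=-1, u≡1; β=-4, v≡1 (mod 5); (1|5)=+1, (1|5)=+1; sign (−1)^0·+1^-4·+1^-1 = +1.
(a,b)_31: α=0, u≡5; β=2, v≡24 (mod 31); (5|31)=+1, (24|31)=-1; sign (−1)^0·+1^2·-1^0 = +1.
(a,b)_2: α=-2, β=-4; u≡5, v≡3 (mod 8); ε(u)ε(v)=0·1, αω(v)=-2·1, βω(u)=-4·1; sum ≡ 0  ⇒  +1.
Ram(-3795, -741) = {11, ∞}; no ℚ_11-point on the conic.

[11, inf]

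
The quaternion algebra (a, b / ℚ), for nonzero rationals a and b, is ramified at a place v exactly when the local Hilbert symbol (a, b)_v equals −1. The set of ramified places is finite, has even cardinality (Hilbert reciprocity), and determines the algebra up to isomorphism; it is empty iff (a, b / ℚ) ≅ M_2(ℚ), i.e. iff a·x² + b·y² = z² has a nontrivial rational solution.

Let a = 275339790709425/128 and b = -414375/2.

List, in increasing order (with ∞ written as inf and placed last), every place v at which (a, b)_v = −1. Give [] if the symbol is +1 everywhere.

Mod squares: a ≡ 114, b ≡ -1326. Check v ∈ {∞, 2, 3, 5, 13, 17, 19}.
v=∞: 114 > 0 and -1326 < 0  ⇒  (a,b)_∞ = +1.
v=5: a=5^2·(≡4), b=5^4·(≡1) mod 5; (4|5)=+1, (1|5)=+1; (−1)^{2·4·2}·(+1)^4·(+1)^2 = +1.
v=13: a=13^4·(≡9), b=13^1·(≡7) mod 13; (9|13)=+1, (7|13)=-1; (−1)^{4·1·6}·(+1)^1·(-1)^4 = +1.
v=19: a=19^1·(≡7), b=19^0·(≡17) mod 19; (7|19)=+1, (17|19)=+1; (−1)^{1·0·9}·(+1)^0·(+1)^1 = +1.
v=3: a=3^5·(≡2), b=3^1·(≡2) mod 3; (2|3)=-1, (2|3)=-1; (−1)^{5·1·1}·(-1)^1·(-1)^5 = -1.
v=2: v_2(a)=-7, v_2(b)=-1; units ≡ 1, 1 (mod 8); ε·ε+αω+βω = 0·0+-7·0+-1·0 ≡ 0  ⇒  (a,b)_2 = +1.
v=17: a=17^4·(≡7), b=17^1·(≡10) mod 17; (7|17)=-1, (10|17)=-1; (−1)^{4·1·8}·(-1)^1·(-1)^4 = -1.
(114, -1326 / ℚ) ramifies at {3, 17}: a division algebra.

[3, 17]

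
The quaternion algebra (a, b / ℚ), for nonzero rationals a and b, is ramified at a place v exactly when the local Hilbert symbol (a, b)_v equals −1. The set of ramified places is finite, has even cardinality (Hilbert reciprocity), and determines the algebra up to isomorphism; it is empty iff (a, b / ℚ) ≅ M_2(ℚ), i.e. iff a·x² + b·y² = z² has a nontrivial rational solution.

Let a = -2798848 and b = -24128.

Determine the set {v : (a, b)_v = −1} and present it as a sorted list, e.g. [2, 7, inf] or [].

[2, inf]

Mod squares: a ≡ -13, b ≡ -377. Check v ∈ {∞, 2, 13, 29}.
v=∞: -13 < 0 and -377 < 0  ⇒  (a,b)_∞ = -1.
v=29: a=29^2·(≡7), b=29^1·(≡9) mod 29; (7|29)=+1, (9|29)=+1; (−1)^{2·1·14}·(+1)^1·(+1)^2 = +1.
v=13: a=13^1·(≡10), b=13^1·(≡3) mod 13; (10|13)=+1, (3|13)=+1; (−1)^{1·1·6}·(+1)^1·(+1)^1 = +1.
v=2: v_2(a)=8, v_2(b)=6; units ≡ 3, 7 (mod 8); ε·ε+αω+βω = 1·1+8·0+6·1 ≡ 1  ⇒  (a,b)_2 = -1.
(-13, -377 / ℚ) ramifies at {2, ∞}: a division algebra.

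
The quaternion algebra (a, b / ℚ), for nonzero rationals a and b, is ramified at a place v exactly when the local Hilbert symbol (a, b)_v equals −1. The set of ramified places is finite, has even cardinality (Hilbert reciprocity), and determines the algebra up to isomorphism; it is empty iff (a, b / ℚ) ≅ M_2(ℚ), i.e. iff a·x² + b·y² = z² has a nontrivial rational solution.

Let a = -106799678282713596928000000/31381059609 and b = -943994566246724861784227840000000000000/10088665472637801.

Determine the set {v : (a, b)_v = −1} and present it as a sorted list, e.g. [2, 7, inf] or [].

[2, 5, 11, 23, 29, inf]

Mod squares: a ≡ -12673, b ≡ -17765. Check v ∈ {∞, 2, 3, 5, 7, 11, 17, 19, 23, 29}.
v=11: a=11^2·(≡2), b=11^3·(≡7) mod 11; (2|11)=-1, (7|11)=-1; (−1)^{2·3·5}·(-1)^3·(-1)^2 = -1.
v=17: a=17^2·(≡2), b=17^1·(≡9) mod 17; (2|17)=+1, (9|17)=+1; (−1)^{2·1·8}·(+1)^1·(+1)^2 = +1.
v=29: a=29^3·(≡2), b=29^4·(≡17) mod 29; (2|29)=-1, (17|29)=-1; (−1)^{3·4·14}·(-1)^4·(-1)^3 = -1.
v=∞: -12673 < 0 and -17765 < 0  ⇒  (a,b)_∞ = -1.
v=5: a=5^6·(≡2), b=5^13·(≡2) mod 5; (2|5)=-1, (2|5)=-1; (−1)^{6·13·2}·(-1)^13·(-1)^6 = -1.
v=3: a=3^-22·(≡2), b=3^-30·(≡1) mod 3; (2|3)=-1, (1|3)=+1; (−1)^{-22·-30·1}·(-1)^-30·(+1)^-22 = +1.
v=23: a=23^5·(≡6), b=23^6·(≡10) mod 23; (6|23)=+1, (10|23)=-1; (−1)^{5·6·11}·(+1)^6·(-1)^5 = -1.
v=2: v_2(a)=16, v_2(b)=34; units ≡ 7, 3 (mod 8); ε·ε+αω+βω = 1·1+16·1+34·0 ≡ 1  ⇒  (a,b)_2 = -1.
v=19: a=19^1·(≡11), b=19^1·(≡15) mod 19; (11|19)=+1, (15|19)=-1; (−1)^{1·1·9}·(+1)^1·(-1)^1 = +1.
v=7: a=7^0·(≡2), b=7^-2·(≡4) mod 7; (2|7)=+1, (4|7)=+1; (−1)^{0·-2·3}·(+1)^-2·(+1)^0 = +1.
(-12673, -17765 / ℚ) ramifies at {2, 5, 11, 23, 29, ∞}: a division algebra.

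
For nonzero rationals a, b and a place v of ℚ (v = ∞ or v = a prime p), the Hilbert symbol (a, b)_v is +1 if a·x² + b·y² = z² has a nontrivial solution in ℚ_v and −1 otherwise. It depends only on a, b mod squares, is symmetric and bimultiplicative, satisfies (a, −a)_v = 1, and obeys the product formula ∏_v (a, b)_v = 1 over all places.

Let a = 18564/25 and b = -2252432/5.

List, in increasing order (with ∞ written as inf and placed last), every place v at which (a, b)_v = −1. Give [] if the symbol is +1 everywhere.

(a, b) ≡ (4641, -85) mod (ℚ^×)²; places V = {2, 3, 5, 7, 13, 17, ∞}.
(a,b)_2: α=2, β=4; u≡1, v≡3 (mod 8); ε(u)ε(v)=0·1, αω(v)=2·1, βω(u)=4·0; sum ≡ 0  ⇒  +1.
(a,b)_3: α=1, u≡2; β=0, v≡2 (mod 3); (2|3)=-1, (2|3)=-1; sign (−1)^0·-1^0·-1^1 = -1.
(a,b)_7: α=1, u≡5; β=2, v≡3 (mod 7); (5|7)=-1, (3|7)=-1; sign (−1)^0·-1^2·-1^1 = -1.
(a,b)_∞: sgn(4641)=+, sgn(-85)=−, so +1.
(a,b)_5: α=-2, u≡4; β=-1, v≡3 (mod 5); (4|5)=+1, (3|5)=-1; sign (−1)^0·+1^-1·-1^-2 = +1.
(a,b)_17: α=1, u≡9; β=1, v≡14 (mod 17); (9|17)=+1, (14|17)=-1; sign (−1)^0·+1^1·-1^1 = -1.
(a,b)_13: α=1, u≡2; β=2, v≡2 (mod 13); (2|13)=-1, (2|13)=-1; sign (−1)^0·-1^2·-1^1 = -1.
(4641, -85 / ℚ) ramifies at {3, 7, 13, 17}: a division algebra.

[3, 7, 13, 17]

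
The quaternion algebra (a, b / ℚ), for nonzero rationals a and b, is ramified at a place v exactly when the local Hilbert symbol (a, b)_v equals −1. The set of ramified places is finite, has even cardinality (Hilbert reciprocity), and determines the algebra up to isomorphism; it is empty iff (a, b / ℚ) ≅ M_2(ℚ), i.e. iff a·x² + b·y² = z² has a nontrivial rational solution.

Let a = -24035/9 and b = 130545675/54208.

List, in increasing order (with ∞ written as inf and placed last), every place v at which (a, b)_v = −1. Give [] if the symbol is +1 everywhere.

[7, 13]

Mod squares: a ≡ -24035, b ≡ 50141. Check v ∈ {∞, 2, 3, 5, 7, 11, 13, 19, 23, 29}.
v=13: a=13^0·(≡6), b=13^1·(≡9) mod 13; (6|13)=-1, (9|13)=+1; (−1)^{0·1·6}·(-1)^1·(+1)^0 = -1.
v=5: a=5^1·(≡2), b=5^2·(≡4) mod 5; (2|5)=-1, (4|5)=+1; (−1)^{1·2·2}·(-1)^2·(+1)^1 = +1.
v=23: a=23^1·(≡4), b=23^0·(≡16) mod 23; (4|23)=+1, (16|23)=+1; (−1)^{1·0·11}·(+1)^0·(+1)^1 = +1.
v=11: a=11^1·(≡9), b=11^-2·(≡5) mod 11; (9|11)=+1, (5|11)=+1; (−1)^{1·-2·5}·(+1)^-2·(+1)^1 = +1.
v=2: v_2(a)=0, v_2(b)=-6; units ≡ 5, 5 (mod 8); ε·ε+αω+βω = 0·0+0·1+-6·1 ≡ 0  ⇒  (a,b)_2 = +1.
v=19: a=19^1·(≡3), b=19^1·(≡7) mod 19; (3|19)=-1, (7|19)=+1; (−1)^{1·1·9}·(-1)^1·(+1)^1 = +1.
v=∞: -24035 < 0 and 50141 > 0  ⇒  (a,b)_∞ = +1.
v=29: a=29^0·(≡20), b=29^1·(≡3) mod 29; (20|29)=+1, (3|29)=-1; (−1)^{0·1·14}·(+1)^1·(-1)^0 = +1.
v=7: a=7^0·(≡5), b=7^-1·(≡4) mod 7; (5|7)=-1, (4|7)=+1; (−1)^{0·-1·3}·(-1)^-1·(+1)^0 = -1.
v=3: a=3^-2·(≡1), b=3^6·(≡2) mod 3; (1|3)=+1, (2|3)=-1; (−1)^{-2·6·1}·(+1)^6·(-1)^-2 = +1.
Ram(-24035, 50141) = {7, 13}; no ℚ_7-point on the conic.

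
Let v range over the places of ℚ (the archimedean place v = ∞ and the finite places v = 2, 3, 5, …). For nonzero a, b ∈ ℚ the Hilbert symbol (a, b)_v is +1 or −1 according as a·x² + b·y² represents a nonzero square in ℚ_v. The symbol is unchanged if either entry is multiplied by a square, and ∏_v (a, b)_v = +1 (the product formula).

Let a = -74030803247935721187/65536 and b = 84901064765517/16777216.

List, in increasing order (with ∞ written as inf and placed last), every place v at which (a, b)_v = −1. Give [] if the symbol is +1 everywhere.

Mod squares: a ≡ -28083, b ≡ 13. Check v ∈ {∞, 2, 3, 7, 11, 13, 17, 23, 37}.
v=7: a=7^2·(≡4), b=7^2·(≡6) mod 7; (4|7)=+1, (6|7)=-1; (−1)^{2·2·3}·(+1)^2·(-1)^2 = +1.
v=17: a=17^2·(≡16), b=17^0·(≡9) mod 17; (16|17)=+1, (9|17)=+1; (−1)^{2·0·8}·(+1)^0·(+1)^2 = +1.
v=3: a=3^3·(≡2), b=3^2·(≡1) mod 3; (2|3)=-1, (1|3)=+1; (−1)^{3·2·1}·(-1)^2·(+1)^3 = +1.
v=11: a=11^1·(≡10), b=11^2·(≡8) mod 11; (10|11)=-1, (8|11)=-1; (−1)^{1·2·5}·(-1)^2·(-1)^1 = -1.
v=13: a=13^4·(≡4), b=13^3·(≡12) mod 13; (4|13)=+1, (12|13)=+1; (−1)^{4·3·6}·(+1)^3·(+1)^4 = +1.
v=37: a=37^3·(≡20), b=37^2·(≡19) mod 37; (20|37)=-1, (19|37)=-1; (−1)^{3·2·18}·(-1)^2·(-1)^3 = -1.
v=2: v_2(a)=-16, v_2(b)=-24; units ≡ 5, 5 (mod 8); ε·ε+αω+βω = 0·0+-16·1+-24·1 ≡ 0  ⇒  (a,b)_2 = +1.
v=∞: -28083 < 0 and 13 > 0  ⇒  (a,b)_∞ = +1.
v=23: a=23^3·(≡11), b=23^2·(≡13) mod 23; (11|23)=-1, (13|23)=+1; (−1)^{3·2·11}·(-1)^2·(+1)^3 = +1.
|Ram(-28083, 13)| = 2, even; anisotropic at {11, 37}.

[11, 37]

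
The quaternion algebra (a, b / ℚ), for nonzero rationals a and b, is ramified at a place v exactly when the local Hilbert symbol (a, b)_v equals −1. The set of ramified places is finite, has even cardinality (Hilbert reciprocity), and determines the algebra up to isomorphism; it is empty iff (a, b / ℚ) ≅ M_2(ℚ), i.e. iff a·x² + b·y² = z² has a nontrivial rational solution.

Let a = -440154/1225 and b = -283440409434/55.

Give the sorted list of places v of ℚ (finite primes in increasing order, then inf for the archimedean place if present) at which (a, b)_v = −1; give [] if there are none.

[7, 11, 13, inf]

Mod squares: a ≡ -5434, b ≡ -14630. Check v ∈ {∞, 2, 3, 5, 7, 11, 13, 19, 31}.
v=∞: -5434 < 0 and -14630 < 0  ⇒  (a,b)_∞ = -1.
v=31: a=31^0·(≡30), b=31^2·(≡7) mod 31; (30|31)=-1, (7|31)=+1; (−1)^{0·2·15}·(-1)^2·(+1)^0 = +1.
v=5: a=5^-2·(≡4), b=5^-1·(≡1) mod 5; (4|5)=+1, (1|5)=+1; (−1)^{-2·-1·2}·(+1)^-1·(+1)^-2 = +1.
v=11: a=11^1·(≡1), b=11^-1·(≡1) mod 11; (1|11)=+1, (1|11)=+1; (−1)^{1·-1·5}·(+1)^-1·(+1)^1 = -1.
v=3: a=3^4·(≡2), b=3^8·(≡1) mod 3; (2|3)=-1, (1|3)=+1; (−1)^{4·8·1}·(-1)^8·(+1)^4 = +1.
v=19: a=19^1·(≡10), b=19^1·(≡7) mod 19; (10|19)=-1, (7|19)=+1; (−1)^{1·1·9}·(-1)^1·(+1)^1 = +1.
v=2: v_2(a)=1, v_2(b)=1; units ≡ 3, 5 (mod 8); ε·ε+αω+βω = 1·0+1·1+1·1 ≡ 0  ⇒  (a,b)_2 = +1.
v=13: a=13^1·(≡11), b=13^2·(≡5) mod 13; (11|13)=-1, (5|13)=-1; (−1)^{1·2·6}·(-1)^2·(-1)^1 = -1.
v=7: a=7^-2·(≡5), b=7^1·(≡5) mod 7; (5|7)=-1, (5|7)=-1; (−1)^{-2·1·3}·(-1)^1·(-1)^-2 = -1.
|Ram(-5434, -14630)| = 4, even; anisotropic at {7, 11, 13, ∞}.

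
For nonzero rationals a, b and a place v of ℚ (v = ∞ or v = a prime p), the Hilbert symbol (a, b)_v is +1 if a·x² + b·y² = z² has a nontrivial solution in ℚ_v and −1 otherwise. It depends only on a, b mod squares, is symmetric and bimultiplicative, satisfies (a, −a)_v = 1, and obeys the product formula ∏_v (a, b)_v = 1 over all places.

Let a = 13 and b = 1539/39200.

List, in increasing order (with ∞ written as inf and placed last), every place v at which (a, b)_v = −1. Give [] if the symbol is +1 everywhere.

[2, 19]

Mod squares: a ≡ 13, b ≡ 38. Check v ∈ {∞, 2, 3, 5, 7, 13, 19}.
v=5: a=5^0·(≡3), b=5^-2·(≡3) mod 5; (3|5)=-1, (3|5)=-1; (−1)^{0·-2·2}·(-1)^-2·(-1)^0 = +1.
v=3: a=3^0·(≡1), b=3^4·(≡2) mod 3; (1|3)=+1, (2|3)=-1; (−1)^{0·4·1}·(+1)^4·(-1)^0 = +1.
v=2: v_2(a)=0, v_2(b)=-5; units ≡ 5, 3 (mod 8); ε·ε+αω+βω = 0·1+0·1+-5·1 ≡ 1  ⇒  (a,b)_2 = -1.
v=7: a=7^0·(≡6), b=7^-2·(≡3) mod 7; (6|7)=-1, (3|7)=-1; (−1)^{0·-2·3}·(-1)^-2·(-1)^0 = +1.
v=∞: 13 > 0 and 38 > 0  ⇒  (a,b)_∞ = +1.
v=19: a=19^0·(≡13), b=19^1·(≡8) mod 19; (13|19)=-1, (8|19)=-1; (−1)^{0·1·9}·(-1)^1·(-1)^0 = -1.
v=13: a=13^1·(≡1), b=13^0·(≡1) mod 13; (1|13)=+1, (1|13)=+1; (−1)^{1·0·6}·(+1)^0·(+1)^1 = +1.
|Ram(13, 38)| = 2, even; anisotropic at {2, 19}.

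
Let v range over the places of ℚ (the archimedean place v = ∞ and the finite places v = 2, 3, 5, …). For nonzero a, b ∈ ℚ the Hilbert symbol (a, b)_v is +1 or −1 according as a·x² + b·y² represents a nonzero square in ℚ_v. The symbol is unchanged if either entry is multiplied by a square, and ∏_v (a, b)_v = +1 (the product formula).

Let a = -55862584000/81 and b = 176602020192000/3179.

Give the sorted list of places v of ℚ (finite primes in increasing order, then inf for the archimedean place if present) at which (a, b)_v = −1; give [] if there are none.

[5, 11, 19, 23]

(a, b) ≡ (-115, 1045) mod (ℚ^×)²; places V = {2, 3, 5, 11, 13, 17, 19, 23, 29, ∞}.
(a,b)_5: α=3, u≡3; β=3, v≡4 (mod 5); (3|5)=-1, (4|5)=+1; sign (−1)^0·-1^3·+1^3 = -1.
(a,b)_∞: sgn(-115)=−, sgn(1045)=+, so +1.
(a,b)_17: α=0, u≡4; β=-2, v≡8 (mod 17); (4|17)=+1, (8|17)=+1; sign (−1)^0·+1^-2·+1^0 = +1.
(a,b)_2: α=6, β=8; u≡5, v≡5 (mod 8); ε(u)ε(v)=0·0, αω(v)=6·1, βω(u)=8·1; sum ≡ 0  ⇒  +1.
(a,b)_23: α=1, u≡8; β=2, v≡21 (mod 23); (8|23)=+1, (21|23)=-1; sign (−1)^0·+1^2·-1^1 = -1.
(a,b)_19: α=2, u≡15; β=3, v≡17 (mod 19); (15|19)=-1, (17|19)=+1; sign (−1)^0·-1^3·+1^2 = -1.
(a,b)_13: α=0, u≡8; β=2, v≡11 (mod 13); (8|13)=-1, (11|13)=-1; sign (−1)^0·-1^2·-1^0 = +1.
(a,b)_29: α=2, u≡23; β=0, v≡24 (mod 29); (23|29)=+1, (24|29)=+1; sign (−1)^0·+1^0·+1^2 = +1.
(a,b)_3: α=-4, u≡2; β=2, v≡1 (mod 3); (2|3)=-1, (1|3)=+1; sign (−1)^0·-1^2·+1^-4 = +1.
(a,b)_11: α=0, u≡2; β=-1, v≡6 (mod 11); (2|11)=-1, (6|11)=-1; sign (−1)^0·-1^-1·-1^0 = -1.
Ram(-115, 1045) = {5, 11, 19, 23}; no ℚ_5-point on the conic.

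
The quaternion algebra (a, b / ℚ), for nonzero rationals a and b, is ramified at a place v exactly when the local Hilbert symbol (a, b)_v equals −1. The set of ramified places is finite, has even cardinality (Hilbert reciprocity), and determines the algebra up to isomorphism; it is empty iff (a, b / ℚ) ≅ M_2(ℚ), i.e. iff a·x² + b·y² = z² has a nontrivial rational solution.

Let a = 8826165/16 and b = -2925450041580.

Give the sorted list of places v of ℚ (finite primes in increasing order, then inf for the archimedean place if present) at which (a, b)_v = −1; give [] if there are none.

Mod squares: a ≡ 108965, b ≡ -115995. Check v ∈ {∞, 2, 3, 5, 11, 19, 31, 37}.
v=3: a=3^4·(≡2), b=3^9·(≡2) mod 3; (2|3)=-1, (2|3)=-1; (−1)^{4·9·1}·(-1)^9·(-1)^4 = -1.
v=∞: 108965 > 0 and -115995 < 0  ⇒  (a,b)_∞ = +1.
v=11: a=11^0·(≡8), b=11^1·(≡1) mod 11; (8|11)=-1, (1|11)=+1; (−1)^{0·1·5}·(-1)^1·(+1)^0 = -1.
v=37: a=37^1·(≡5), b=37^1·(≡1) mod 37; (5|37)=-1, (1|37)=+1; (−1)^{1·1·18}·(-1)^1·(+1)^1 = -1.
v=2: v_2(a)=-4, v_2(b)=2; units ≡ 5, 5 (mod 8); ε·ε+αω+βω = 0·0+-4·1+2·1 ≡ 0  ⇒  (a,b)_2 = +1.
v=31: a=31^1·(≡22), b=31^2·(≡2) mod 31; (22|31)=-1, (2|31)=+1; (−1)^{1·2·15}·(-1)^2·(+1)^1 = +1.
v=5: a=5^1·(≡3), b=5^1·(≡4) mod 5; (3|5)=-1, (4|5)=+1; (−1)^{1·1·2}·(-1)^1·(+1)^1 = -1.
v=19: a=19^1·(≡5), b=19^1·(≡12) mod 19; (5|19)=+1, (12|19)=-1; (−1)^{1·1·9}·(+1)^1·(-1)^1 = +1.
Ram(108965, -115995) = {3, 5, 11, 37}; no ℚ_3-point on the conic.

[3, 5, 11, 37]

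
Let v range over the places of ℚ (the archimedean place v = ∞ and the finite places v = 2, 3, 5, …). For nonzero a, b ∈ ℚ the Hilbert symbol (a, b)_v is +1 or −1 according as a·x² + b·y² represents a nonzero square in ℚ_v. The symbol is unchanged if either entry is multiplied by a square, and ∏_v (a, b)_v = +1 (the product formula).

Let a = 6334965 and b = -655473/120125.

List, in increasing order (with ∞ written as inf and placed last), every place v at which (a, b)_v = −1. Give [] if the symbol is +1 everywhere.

(a, b) ≡ (85, -1365) mod (ℚ^×)²; places V = {2, 3, 5, 7, 13, 17, 31, ∞}.
(a,b)_3: α=2, u≡1; β=1, v≡1 (mod 3); (1|3)=+1, (1|3)=+1; sign (−1)^0·+1^1·+1^2 = +1.
(a,b)_31: α=0, u≡22; β=-2, v≡22 (mod 31); (22|31)=-1, (22|31)=-1; sign (−1)^0·-1^-2·-1^0 = +1.
(a,b)_5: α=1, u≡3; β=-3, v≡2 (mod 5); (3|5)=-1, (2|5)=-1; sign (−1)^0·-1^-3·-1^1 = +1.
(a,b)_∞: sgn(85)=+, sgn(-1365)=−, so +1.
(a,b)_2: α=0, β=0; u≡5, v≡3 (mod 8); ε(u)ε(v)=0·1, αω(v)=0·1, βω(u)=0·1; sum ≡ 0  ⇒  +1.
(a,b)_13: α=2, u≡6; β=1, v≡9 (mod 13); (6|13)=-1, (9|13)=+1; sign (−1)^0·-1^1·+1^2 = -1.
(a,b)_17: α=1, u≡5; β=0, v≡10 (mod 17); (5|17)=-1, (10|17)=-1; sign (−1)^0·-1^0·-1^1 = -1.
(a,b)_7: α=2, u≡2; β=5, v≡2 (mod 7); (2|7)=+1, (2|7)=+1; sign (−1)^0·+1^5·+1^2 = +1.
Ram(85, -1365) = {13, 17}; no ℚ_13-point on the conic.

[13, 17]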